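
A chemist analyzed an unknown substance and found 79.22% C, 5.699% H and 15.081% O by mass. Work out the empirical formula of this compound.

C7H6O

Assume 100 g: 79.22 g C, 5.699 g H, 15.081 g O.
n(C) = 79.22/12.01 = 6.596, n(H) = 5.699/1.008 = 5.654, n(O) = 15.081/16.00 = 0.9426
Ratios (÷ 0.9426): C 6.998, H 5.998, O 1.000
→ C7H6O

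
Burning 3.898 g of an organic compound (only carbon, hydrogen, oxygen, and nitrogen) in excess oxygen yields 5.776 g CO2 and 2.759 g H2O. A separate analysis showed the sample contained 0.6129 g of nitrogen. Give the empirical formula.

mol C = 5.776 / 44.01 = 0.1312; mass C = 0.1312 × 12.01 = 1.576 g
mol H = 2 × (2.759 / 18.02) = 0.3062; mass H = 0.3062 × 1.008 = 0.3087 g
mol N = 0.6129 / 14.01 = 0.04375
mass O = 3.898 − (2.498) = 1.400 g → mol O = 0.08751
Ratios (÷ 0.04375): C 3.000, H 7.000, N 1.000, O 2.000
≈ 3:7:1:2 → C3H7NO2

C3H7NO2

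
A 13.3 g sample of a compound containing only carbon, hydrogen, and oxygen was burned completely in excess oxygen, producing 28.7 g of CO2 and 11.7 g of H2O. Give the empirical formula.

mol C = 28.7 / 44.01 = 0.6521; mass C = 0.6521 × 12.01 = 7.832 g
mol H = 2 × (11.7 / 18.02) = 1.299; mass H = 1.299 × 1.008 = 1.309 g
mass O = 13.3 − (9.141) = 4.159 g → mol O = 0.2599
Divide by the smallest (0.2599 mol O): C 2.509, H 4.996, O 1.000
Multiply by 2: C 5.02, H 9.99, O 2.00 → C5H10O2

C5H10O2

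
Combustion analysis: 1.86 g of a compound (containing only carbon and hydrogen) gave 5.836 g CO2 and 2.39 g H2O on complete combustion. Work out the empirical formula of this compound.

CH2

mol C = 5.836 / 44.01 = 0.1326; mass C = 0.1326 × 12.01 = 1.593 g
mol H = 2 × (2.39 / 18.02) = 0.2653; mass H = 0.2653 × 1.008 = 0.2674 g
Divide by the smallest (0.1326 mol C): C 1.000, H 2.000
→ CH2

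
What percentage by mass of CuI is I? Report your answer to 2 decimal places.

Molar mass = 1(63.55) + 1(126.90) = 190.450 g/mol
Mass of I per mole = 1 × 126.90 = 126.900 g
% I = 126.900 / 190.450 × 100 = 66.63%

66.63%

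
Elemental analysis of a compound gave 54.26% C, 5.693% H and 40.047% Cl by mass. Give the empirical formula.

C4H5Cl

Assume 100 g: 54.26 g C, 5.693 g H, 40.047 g Cl.
n(C) = 54.26/12.01 = 4.518, n(H) = 5.693/1.008 = 5.648, n(Cl) = 40.047/35.45 = 1.13
Ratios (÷ 1.13): C 3.999, H 5.000, Cl 1.000
→ C4H5Cl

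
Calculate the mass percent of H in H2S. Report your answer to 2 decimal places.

Molar mass = 2(1.008) + 1(32.07) = 34.086 g/mol
Mass of H per mole = 2 × 1.008 = 2.016 g
% H = 2.016 / 34.086 × 100 = 5.91%

5.91%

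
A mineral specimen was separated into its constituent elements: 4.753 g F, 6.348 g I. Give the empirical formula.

Moles — F: 4.753 / 19.00 = 0.2502 mol; I: 6.348 / 126.90 = 0.05002 mol
Ratios (÷ 0.05002): F 5.001, I 1.000
→ F5I

F5I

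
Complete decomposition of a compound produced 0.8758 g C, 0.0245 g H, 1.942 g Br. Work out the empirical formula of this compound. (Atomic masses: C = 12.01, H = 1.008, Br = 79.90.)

C3HBr

n(C) = 0.8758/12.01 = 0.07292, n(H) = 0.0245/1.008 = 0.02431, n(Br) = 1.942/79.90 = 0.02431
Ratios (÷ 0.02431): C 3.000, H 1.000, Br 1.000
Ratio ≈ 3:1:1, so the empirical formula is C3HBr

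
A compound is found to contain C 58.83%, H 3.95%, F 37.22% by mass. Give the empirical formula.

C5H4F2

Assume 100 g: 58.83 g C, 3.95 g H, 37.22 g F.
n(C) = 58.83/12.01 = 4.898, n(H) = 3.95/1.008 = 3.919, n(F) = 37.22/19.00 = 1.959
Smallest is F at 1.959 mol; normalising gives C 2.501, H 2.000, F 1.000
×2: C 5.00, H 4.00, F 2.00 → C5H4F2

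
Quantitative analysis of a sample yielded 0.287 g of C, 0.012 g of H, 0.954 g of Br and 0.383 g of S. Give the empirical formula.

C2HBrS

n(C) = 0.287/12.01 = 0.0239, n(H) = 0.012/1.008 = 0.0119, n(Br) = 0.954/79.90 = 0.01194, n(S) = 0.383/32.07 = 0.01194
Divide by the smallest (0.0119 mol H): C 2.007, H 1.000, Br 1.003, S 1.003
≈ 2:1:1:1 → C2HBrS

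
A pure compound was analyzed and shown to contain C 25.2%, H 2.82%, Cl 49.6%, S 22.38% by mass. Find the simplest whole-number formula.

Assume 100 g: 25.2 g C, 2.82 g H, 49.6 g Cl, 22.38 g S.
n(C) = 25.2/12.01 = 2.098, n(H) = 2.82/1.008 = 2.798, n(Cl) = 49.6/35.45 = 1.399, n(S) = 22.38/32.07 = 0.6978
Ratios (÷ 0.6978): C 3.007, H 4.009, Cl 2.005, S 1.000
→ C3H4Cl2S

C3H4Cl2S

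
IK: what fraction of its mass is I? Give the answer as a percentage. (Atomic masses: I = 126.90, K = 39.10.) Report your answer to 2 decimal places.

Molar mass = 1(126.90) + 1(39.10) = 166.000 g/mol
Mass of I per mole = 1 × 126.90 = 126.900 g
% I = 126.900 / 166.000 × 100 = 76.45%

76.45%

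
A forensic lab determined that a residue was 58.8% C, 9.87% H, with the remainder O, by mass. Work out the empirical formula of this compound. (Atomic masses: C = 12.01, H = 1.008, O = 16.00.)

C5H10O2

Assume 100 g: 58.8 g C, 9.87 g H, 31.33 g O.
Moles — C: 58.8 / 12.01 = 4.896 mol; H: 9.87 / 1.008 = 9.792 mol; O: 31.33 / 16.00 = 1.958 mol
Divide by the smallest (1.958 mol O): C 2.500, H 5.001, O 1.000
Multiply by 2: C 5.00, H 10.00, O 2.00 → C5H10O2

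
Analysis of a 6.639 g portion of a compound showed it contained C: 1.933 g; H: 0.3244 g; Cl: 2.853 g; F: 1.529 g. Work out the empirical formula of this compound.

Moles — C: 1.933 / 12.01 = 0.1609 mol; H: 0.3244 / 1.008 = 0.3218 mol; Cl: 2.853 / 35.45 = 0.08048 mol; F: 1.529 / 19.00 = 0.08047 mol
Ratios (÷ 0.08047): C 2.000, H 3.999, Cl 1.000, F 1.000
Ratio ≈ 2:4:1:1, so the empirical formula is C2H4ClF

C2H4ClF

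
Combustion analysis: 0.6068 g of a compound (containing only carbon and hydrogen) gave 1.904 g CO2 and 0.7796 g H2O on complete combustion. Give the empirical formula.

CH2

mol C = 1.904 / 44.01 = 0.04326; mass C = 0.04326 × 12.01 = 0.5196 g
mol H = 2 × (0.7796 / 18.02) = 0.08653; mass H = 0.08653 × 1.008 = 0.08722 g
Ratios (÷ 0.04326): C 1.000, H 2.000
≈ 1:2 → CH2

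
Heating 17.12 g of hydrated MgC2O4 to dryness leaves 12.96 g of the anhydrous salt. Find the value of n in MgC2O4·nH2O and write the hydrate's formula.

MgC2O4·2H2O

Mass of water lost = 17.12 − 12.96 = 4.16 g → 4.16 / 18.02 = 0.2309 mol H2O
Molar mass of MgC2O4 = 112.33 g/mol → mol MgC2O4 = 12.96 / 112.33 = 0.1154
n = 0.2309 / 0.1154 = 2.00 ≈ 2 → MgC2O4·2H2O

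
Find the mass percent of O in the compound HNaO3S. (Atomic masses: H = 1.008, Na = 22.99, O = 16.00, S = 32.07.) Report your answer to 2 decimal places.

46.12%

Molar mass = 1(1.008) + 1(22.99) + 3(16.00) + 1(32.07) = 104.068 g/mol
Mass of O per mole = 3 × 16.00 = 48.000 g
% O = 48.000 / 104.068 × 100 = 46.12%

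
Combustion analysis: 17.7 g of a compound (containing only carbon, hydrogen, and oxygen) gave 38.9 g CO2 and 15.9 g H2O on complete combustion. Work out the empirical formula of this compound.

mol C = 38.9 / 44.01 = 0.8839; mass C = 0.8839 × 12.01 = 10.62 g
mol H = 2 × (15.9 / 18.02) = 1.765; mass H = 1.765 × 1.008 = 1.779 g
mass O = 17.7 − (12.39) = 5.306 g → mol O = 0.3316
Ratios (÷ 0.3316): C 2.666, H 5.322, O 1.000
Multiply by 3: C 8.00, H 15.97, O 3.00 → C8H16O3

C8H16O3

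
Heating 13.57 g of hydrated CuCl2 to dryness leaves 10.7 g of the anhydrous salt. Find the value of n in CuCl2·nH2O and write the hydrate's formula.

Mass of water lost = 13.57 − 10.7 = 2.87 g → 2.87 / 18.02 = 0.1593 mol H2O
Molar mass of CuCl2 = 134.45 g/mol → mol CuCl2 = 10.7 / 134.45 = 0.07958
n = 0.1593 / 0.07958 = 2.00 ≈ 2 → CuCl2·2H2O

CuCl2·2H2O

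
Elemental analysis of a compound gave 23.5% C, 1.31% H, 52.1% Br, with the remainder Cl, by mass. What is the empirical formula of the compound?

Assume 100 g: 23.5 g C, 1.31 g H, 52.1 g Br, 23.09 g Cl.
Moles — C: 23.5 / 12.01 = 1.957 mol; H: 1.31 / 1.008 = 1.3 mol; Br: 52.1 / 79.90 = 0.6521 mol; Cl: 23.09 / 35.45 = 0.6513 mol
Smallest is Cl at 0.6513 mol; normalising gives C 3.004, H 1.995, Br 1.001, Cl 1.000
≈ 3:2:1:1 → C3H2BrCl

C3H2BrCl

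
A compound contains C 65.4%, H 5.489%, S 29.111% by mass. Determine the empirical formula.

Assume 100 g: 65.4 g C, 5.489 g H, 29.111 g S.
Moles — C: 65.4 / 12.01 = 5.445 mol; H: 5.489 / 1.008 = 5.445 mol; S: 29.111 / 32.07 = 0.9077 mol
Smallest is S at 0.9077 mol; normalising gives C 5.999, H 5.999, S 1.000
→ C6H6S

C6H6S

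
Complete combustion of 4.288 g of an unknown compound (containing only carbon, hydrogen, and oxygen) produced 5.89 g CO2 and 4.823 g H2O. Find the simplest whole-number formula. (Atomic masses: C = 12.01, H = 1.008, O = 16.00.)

CH4O

mol C = 5.89 / 44.01 = 0.1338; mass C = 0.1338 × 12.01 = 1.607 g
mol H = 2 × (4.823 / 18.02) = 0.5353; mass H = 0.5353 × 1.008 = 0.5396 g
mass O = 4.288 − (2.147) = 2.141 g → mol O = 0.1338
Ratios (÷ 0.1338): C 1.000, H 4.000, O 1.000
→ CH4O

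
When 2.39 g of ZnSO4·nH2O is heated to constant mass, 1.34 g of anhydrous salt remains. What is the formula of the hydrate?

Mass of water lost = 2.39 − 1.34 = 1.05 g → 1.05 / 18.02 = 0.05827 mol H2O
Molar mass of ZnSO4 = 161.45 g/mol → mol ZnSO4 = 1.34 / 161.45 = 0.0083
n = 0.05827 / 0.0083 = 7.02 ≈ 7 → ZnSO4·7H2O

ZnSO4·7H2O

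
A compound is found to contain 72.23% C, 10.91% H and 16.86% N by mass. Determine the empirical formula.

C5H9N

Assume 100 g: 72.23 g C, 10.91 g H, 16.86 g N.
Moles — C: 72.23 / 12.01 = 6.014 mol; H: 10.91 / 1.008 = 10.82 mol; N: 16.86 / 14.01 = 1.203 mol
Divide by the smallest (1.203 mol N): C 4.998, H 8.994, N 1.000
Ratio ≈ 5:9:1, so the empirical formula is C5H9N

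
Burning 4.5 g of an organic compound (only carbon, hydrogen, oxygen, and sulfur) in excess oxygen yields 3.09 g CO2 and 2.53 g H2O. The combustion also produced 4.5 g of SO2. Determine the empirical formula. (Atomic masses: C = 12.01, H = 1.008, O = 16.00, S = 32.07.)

CH4OS

mol C = 3.09 / 44.01 = 0.07021; mass C = 0.07021 × 12.01 = 0.8432 g
mol H = 2 × (2.53 / 18.02) = 0.2808; mass H = 0.2808 × 1.008 = 0.2830 g
mol S = 4.5 / 64.07 = 0.07024; mass S = 2.252 g
mass O = 4.5 − (3.379) = 1.121 g → mol O = 0.07008
Ratios (÷ 0.07008): C 1.002, H 4.007, O 1.000, S 1.002
Ratio ≈ 1:4:1:1, so the empirical formula is CH4OS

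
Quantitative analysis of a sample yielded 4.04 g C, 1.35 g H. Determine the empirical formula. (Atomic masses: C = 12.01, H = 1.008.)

CH4

C: 4.04 g ÷ 12.01 g/mol = 0.3364 mol
H: 1.35 g ÷ 1.008 g/mol = 1.339 mol
Divide by the smallest (0.3364 mol C): C 1.000, H 3.981
→ CH4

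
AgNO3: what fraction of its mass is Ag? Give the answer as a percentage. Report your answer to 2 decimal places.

63.50%

Molar mass = 1(107.87) + 1(14.01) + 3(16.00) = 169.880 g/mol
Mass of Ag per mole = 1 × 107.87 = 107.870 g
% Ag = 107.870 / 169.880 × 100 = 63.50%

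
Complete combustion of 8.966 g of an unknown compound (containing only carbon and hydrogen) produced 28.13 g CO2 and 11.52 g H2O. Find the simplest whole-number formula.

CH2

mol C = 28.13 / 44.01 = 0.6392; mass C = 0.6392 × 12.01 = 7.676 g
mol H = 2 × (11.52 / 18.02) = 1.279; mass H = 1.279 × 1.008 = 1.289 g
Ratios (÷ 0.6392): C 1.000, H 2.000
≈ 1:2 → CH2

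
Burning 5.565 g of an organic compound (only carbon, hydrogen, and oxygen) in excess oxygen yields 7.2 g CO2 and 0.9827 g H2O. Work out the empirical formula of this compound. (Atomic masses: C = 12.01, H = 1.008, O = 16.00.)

C3H2O4

mol C = 7.2 / 44.01 = 0.1636; mass C = 0.1636 × 12.01 = 1.965 g
mol H = 2 × (0.9827 / 18.02) = 0.1091; mass H = 0.1091 × 1.008 = 0.1099 g
mass O = 5.565 − (2.075) = 3.490 g → mol O = 0.2181
Smallest is H at 0.1091 mol; normalising gives C 1.500, H 1.000, O 2.000
×2: C 3.00, H 2.00, O 4.00 → C3H2O4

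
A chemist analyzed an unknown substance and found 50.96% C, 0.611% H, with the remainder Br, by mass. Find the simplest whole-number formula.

Assume 100 g: 50.96 g C, 0.611 g H, 48.429 g Br.
C: 50.96 g ÷ 12.01 g/mol = 4.243 mol
H: 0.611 g ÷ 1.008 g/mol = 0.6062 mol
Br: 48.429 g ÷ 79.90 g/mol = 0.6061 mol
Smallest is Br at 0.6061 mol; normalising gives C 7.000, H 1.000, Br 1.000
→ C7HBr

C7HBr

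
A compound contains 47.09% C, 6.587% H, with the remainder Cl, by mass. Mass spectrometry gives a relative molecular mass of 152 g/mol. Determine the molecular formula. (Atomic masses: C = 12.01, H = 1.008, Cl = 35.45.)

C6H10Cl2

Assume 100 g: 47.09 g C, 6.587 g H, 46.323 g Cl.
Moles — C: 47.09 / 12.01 = 3.921 mol; H: 6.587 / 1.008 = 6.535 mol; Cl: 46.323 / 35.45 = 1.307 mol
Smallest is Cl at 1.307 mol; normalising gives C 3.001, H 5.001, Cl 1.000
≈ 3:5:1 → C3H5Cl
Empirical-formula mass = 76.52 g/mol
n = 152 / 76.52 = 1.99 ≈ 2
Molecular formula = (C3H5Cl)×2 = C6H10Cl2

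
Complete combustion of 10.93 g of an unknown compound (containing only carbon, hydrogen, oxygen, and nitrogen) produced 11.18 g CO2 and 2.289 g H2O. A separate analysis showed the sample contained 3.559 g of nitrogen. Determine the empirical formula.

CHNO

mol C = 11.18 / 44.01 = 0.2540; mass C = 0.2540 × 12.01 = 3.051 g
mol H = 2 × (2.289 / 18.02) = 0.2541; mass H = 0.2541 × 1.008 = 0.2561 g
mol N = 3.559 / 14.01 = 0.2540
mass O = 10.93 − (6.866) = 4.064 g → mol O = 0.2540
Divide by the smallest (0.254 mol O): C 1.000, H 1.000, N 1.000, O 1.000
≈ 1:1:1:1 → CHNO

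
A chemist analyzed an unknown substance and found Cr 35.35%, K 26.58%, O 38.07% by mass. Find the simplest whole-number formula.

Cr2K2O7

Assume 100 g: 35.35 g Cr, 26.58 g K, 38.07 g O.
Moles — Cr: 35.35 / 52.00 = 0.6798 mol; K: 26.58 / 39.10 = 0.6798 mol; O: 38.07 / 16.00 = 2.379 mol
Smallest is K at 0.6798 mol; normalising gives Cr 1.000, K 1.000, O 3.500
×2: Cr 2.00, K 2.00, O 7.00 → Cr2K2O7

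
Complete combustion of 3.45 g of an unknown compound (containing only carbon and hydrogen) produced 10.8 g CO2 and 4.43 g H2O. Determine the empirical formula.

mol C = 10.8 / 44.01 = 0.2454; mass C = 0.2454 × 12.01 = 2.947 g
mol H = 2 × (4.43 / 18.02) = 0.4917; mass H = 0.4917 × 1.008 = 0.4956 g
Ratios (÷ 0.2454): C 1.000, H 2.004
→ CH2

CH2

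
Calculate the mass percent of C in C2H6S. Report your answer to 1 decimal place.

38.7%

Molar mass = 2(12.01) + 6(1.008) + 1(32.07) = 62.138 g/mol
Mass of C per mole = 2 × 12.01 = 24.020 g
% C = 24.020 / 62.138 × 100 = 38.7%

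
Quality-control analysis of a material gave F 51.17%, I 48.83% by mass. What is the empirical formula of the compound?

Assume 100 g: 51.17 g F, 48.83 g I.
Moles — F: 51.17 / 19.00 = 2.693 mol; I: 48.83 / 126.90 = 0.3848 mol
Ratios (÷ 0.3848): F 6.999, I 1.000
→ F7I

F7I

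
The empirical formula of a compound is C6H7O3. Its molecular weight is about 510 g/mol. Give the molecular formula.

Empirical-formula mass = 127.12 g/mol
n = 510 / 127.12 = 4.01 ≈ 4
Molecular formula = (C6H7O3)4 = C24H28O12

C24H28O12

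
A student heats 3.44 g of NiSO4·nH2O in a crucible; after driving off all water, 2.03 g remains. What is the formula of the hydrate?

Mass of water lost = 3.44 − 2.03 = 1.41 g → 1.41 / 18.02 = 0.07825 mol H2O
Molar mass of NiSO4 = 154.76 g/mol → mol NiSO4 = 2.03 / 154.76 = 0.01312
n = 0.07825 / 0.01312 = 5.97 ≈ 6 → NiSO4·6H2O

NiSO4·6H2O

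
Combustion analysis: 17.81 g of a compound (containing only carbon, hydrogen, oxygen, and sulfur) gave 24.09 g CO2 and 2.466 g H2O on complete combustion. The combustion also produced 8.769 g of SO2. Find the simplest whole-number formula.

C4H2O3S

mol C = 24.09 / 44.01 = 0.5474; mass C = 0.5474 × 12.01 = 6.574 g
mol H = 2 × (2.466 / 18.02) = 0.2737; mass H = 0.2737 × 1.008 = 0.2759 g
mol S = 8.769 / 64.07 = 0.1369; mass S = 4.389 g
mass O = 17.81 − (11.24) = 6.571 g → mol O = 0.4107
Ratios (÷ 0.1369): C 3.999, H 2.000, O 3.001, S 1.000
Ratio ≈ 4:2:3:1, so the empirical formula is C4H2O3S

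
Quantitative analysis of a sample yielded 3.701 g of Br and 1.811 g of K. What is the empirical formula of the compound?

BrK

Br: 3.701 g ÷ 79.90 g/mol = 0.04632 mol
K: 1.811 g ÷ 39.10 g/mol = 0.04632 mol
Smallest is K at 0.04632 mol; normalising gives Br 1.000, K 1.000
→ BrK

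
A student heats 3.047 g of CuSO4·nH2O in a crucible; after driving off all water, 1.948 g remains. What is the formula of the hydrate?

Mass of water lost = 3.047 − 1.948 = 1.099 g → 1.099 / 18.02 = 0.06099 mol H2O
Molar mass of CuSO4 = 159.62 g/mol → mol CuSO4 = 1.948 / 159.62 = 0.0122
n = 0.06099 / 0.0122 = 5.00 ≈ 5 → CuSO4·5H2O

CuSO4·5H2O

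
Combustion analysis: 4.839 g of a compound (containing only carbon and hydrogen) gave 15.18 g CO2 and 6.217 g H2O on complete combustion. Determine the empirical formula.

mol C = 15.18 / 44.01 = 0.3449; mass C = 0.3449 × 12.01 = 4.143 g
mol H = 2 × (6.217 / 18.02) = 0.6900; mass H = 0.6900 × 1.008 = 0.6955 g
Divide by the smallest (0.3449 mol C): C 1.000, H 2.000
≈ 1:2 → CH2

CH2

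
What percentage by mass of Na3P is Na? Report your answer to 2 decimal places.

Molar mass = 3(22.99) + 1(30.97) = 99.940 g/mol
Mass of Na per mole = 3 × 22.99 = 68.970 g
% Na = 68.970 / 99.940 × 100 = 69.01%

69.01%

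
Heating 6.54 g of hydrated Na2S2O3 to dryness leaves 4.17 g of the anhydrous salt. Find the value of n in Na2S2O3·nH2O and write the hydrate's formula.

Na2S2O3·5H2O

Mass of water lost = 6.54 − 4.17 = 2.37 g → 2.37 / 18.02 = 0.1315 mol H2O
Molar mass of Na2S2O3 = 158.12 g/mol → mol Na2S2O3 = 4.17 / 158.12 = 0.02637
n = 0.1315 / 0.02637 = 4.99 ≈ 5 → Na2S2O3·5H2O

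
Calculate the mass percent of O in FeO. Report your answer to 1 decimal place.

Molar mass = 1(55.85) + 1(16.00) = 71.850 g/mol
Mass of O per mole = 1 × 16.00 = 16.000 g
% O = 16.000 / 71.850 × 100 = 22.3%

22.3%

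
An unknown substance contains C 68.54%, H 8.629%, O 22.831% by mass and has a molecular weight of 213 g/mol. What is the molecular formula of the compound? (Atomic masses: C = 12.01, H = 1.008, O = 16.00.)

Assume 100 g: 68.54 g C, 8.629 g H, 22.831 g O.
C: 68.54 g ÷ 12.01 g/mol = 5.707 mol
H: 8.629 g ÷ 1.008 g/mol = 8.561 mol
O: 22.831 g ÷ 16.00 g/mol = 1.427 mol
Divide by the smallest (1.427 mol O): C 3.999, H 5.999, O 1.000
→ C4H6O
Empirical-formula mass = 70.09 g/mol
n = 213 / 70.09 = 3.04 ≈ 3
Molecular formula = (C4H6O)×3 = C12H18O3

C12H18O3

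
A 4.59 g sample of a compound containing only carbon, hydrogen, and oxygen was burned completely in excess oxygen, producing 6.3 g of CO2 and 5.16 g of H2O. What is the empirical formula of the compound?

CH4O

mol C = 6.3 / 44.01 = 0.1431; mass C = 0.1431 × 12.01 = 1.719 g
mol H = 2 × (5.16 / 18.02) = 0.5727; mass H = 0.5727 × 1.008 = 0.5773 g
mass O = 4.59 − (2.297) = 2.293 g → mol O = 0.1433
Divide by the smallest (0.1431 mol C): C 1.000, H 4.001, O 1.001
→ CH4O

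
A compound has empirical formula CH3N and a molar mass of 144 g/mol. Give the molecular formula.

Empirical-formula mass = 29.04 g/mol
n = 144 / 29.04 = 4.96 ≈ 5
Molecular formula = (CH3N)5 = C5H15N5

C5H15N5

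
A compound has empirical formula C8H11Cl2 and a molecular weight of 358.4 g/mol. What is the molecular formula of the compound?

Empirical-formula mass = 178.07 g/mol
n = 358.4 / 178.07 = 2.01 ≈ 2
Molecular formula = (C8H11Cl2)2 = C16H22Cl4

C16H22Cl4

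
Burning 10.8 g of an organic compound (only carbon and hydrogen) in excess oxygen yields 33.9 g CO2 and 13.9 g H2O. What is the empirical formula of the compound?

mol C = 33.9 / 44.01 = 0.7703; mass C = 0.7703 × 12.01 = 9.251 g
mol H = 2 × (13.9 / 18.02) = 1.543; mass H = 1.543 × 1.008 = 1.555 g
Ratios (÷ 0.7703): C 1.000, H 2.003
→ CH2

CH2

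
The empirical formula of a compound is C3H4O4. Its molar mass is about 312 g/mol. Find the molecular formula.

Empirical-formula mass = 104.06 g/mol
n = 312 / 104.06 = 3.00 ≈ 3
Molecular formula = (C3H4O4)3 = C9H12O12

C9H12O12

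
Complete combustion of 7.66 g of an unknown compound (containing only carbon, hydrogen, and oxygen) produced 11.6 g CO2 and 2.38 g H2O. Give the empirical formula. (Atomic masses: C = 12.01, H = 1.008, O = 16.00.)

CHO

mol C = 11.6 / 44.01 = 0.2636; mass C = 0.2636 × 12.01 = 3.166 g
mol H = 2 × (2.38 / 18.02) = 0.2642; mass H = 0.2642 × 1.008 = 0.2663 g
mass O = 7.66 − (3.432) = 4.228 g → mol O = 0.2643
Divide by the smallest (0.2636 mol C): C 1.000, H 1.002, O 1.003
≈ 1:1:1 → CHO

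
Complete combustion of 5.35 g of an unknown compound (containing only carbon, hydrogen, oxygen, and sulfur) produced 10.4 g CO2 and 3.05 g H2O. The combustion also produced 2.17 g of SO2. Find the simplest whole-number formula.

C7H10O2S

mol C = 10.4 / 44.01 = 0.2363; mass C = 0.2363 × 12.01 = 2.838 g
mol H = 2 × (3.05 / 18.02) = 0.3385; mass H = 0.3385 × 1.008 = 0.3412 g
mol S = 2.17 / 64.07 = 0.03387; mass S = 1.086 g
mass O = 5.35 − (4.265) = 1.085 g → mol O = 0.06778
Smallest is S at 0.03387 mol; normalising gives C 6.977, H 9.995, O 2.001, S 1.000
Ratio ≈ 7:10:2:1, so the empirical formula is C7H10O2S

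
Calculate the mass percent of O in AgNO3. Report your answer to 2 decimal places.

28.26%

Molar mass = 1(107.87) + 1(14.01) + 3(16.00) = 169.880 g/mol
Mass of O per mole = 3 × 16.00 = 48.000 g
% O = 48.000 / 169.880 × 100 = 28.26%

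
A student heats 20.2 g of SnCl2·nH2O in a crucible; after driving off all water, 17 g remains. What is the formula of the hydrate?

Mass of water lost = 20.2 − 17 = 3.2 g → 3.2 / 18.02 = 0.1776 mol H2O
Molar mass of SnCl2 = 189.61 g/mol → mol SnCl2 = 17 / 189.61 = 0.08966
n = 0.1776 / 0.08966 = 1.98 ≈ 2 → SnCl2·2H2O

SnCl2·2H2O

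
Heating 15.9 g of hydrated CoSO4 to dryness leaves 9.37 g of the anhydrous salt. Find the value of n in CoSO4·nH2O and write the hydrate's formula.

Mass of water lost = 15.9 − 9.37 = 6.53 g → 6.53 / 18.02 = 0.3624 mol H2O
Molar mass of CoSO4 = 155.00 g/mol → mol CoSO4 = 9.37 / 155.00 = 0.06045
n = 0.3624 / 0.06045 = 5.99 ≈ 6 → CoSO4·6H2O

CoSO4·6H2O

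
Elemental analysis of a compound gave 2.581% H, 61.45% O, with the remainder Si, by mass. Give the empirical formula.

Assume 100 g: 2.581 g H, 61.45 g O, 35.969 g Si.
n(H) = 2.581/1.008 = 2.561, n(O) = 61.45/16.00 = 3.841, n(Si) = 35.969/28.09 = 1.28
Divide by the smallest (1.28 mol Si): H 2.000, O 2.999, Si 1.000
Ratio ≈ 2:3:1, so the empirical formula is H2O3Si

H2O3Si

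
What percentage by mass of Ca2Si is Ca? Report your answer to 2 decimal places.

74.05%

Molar mass = 2(40.08) + 1(28.09) = 108.250 g/mol
Mass of Ca per mole = 2 × 40.08 = 80.160 g
% Ca = 80.160 / 108.250 × 100 = 74.05%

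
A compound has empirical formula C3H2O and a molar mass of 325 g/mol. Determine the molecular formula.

C18H12O6

Empirical-formula mass = 54.05 g/mol
n = 325 / 54.05 = 6.01 ≈ 6
Molecular formula = (C3H2O)6 = C18H12O6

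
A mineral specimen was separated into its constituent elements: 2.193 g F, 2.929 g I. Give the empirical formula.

F5I

Moles — F: 2.193 / 19.00 = 0.1154 mol; I: 2.929 / 126.90 = 0.02308 mol
Divide by the smallest (0.02308 mol I): F 5.001, I 1.000
Ratio ≈ 5:1, so the empirical formula is F5I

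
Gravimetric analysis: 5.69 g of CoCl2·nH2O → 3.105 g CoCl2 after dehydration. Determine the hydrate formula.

CoCl2·6H2O

Mass of water lost = 5.69 − 3.105 = 2.585 g → 2.585 / 18.02 = 0.1435 mol H2O
Molar mass of CoCl2 = 129.83 g/mol → mol CoCl2 = 3.105 / 129.83 = 0.02392
n = 0.1435 / 0.02392 = 6.00 ≈ 6 → CoCl2·6H2O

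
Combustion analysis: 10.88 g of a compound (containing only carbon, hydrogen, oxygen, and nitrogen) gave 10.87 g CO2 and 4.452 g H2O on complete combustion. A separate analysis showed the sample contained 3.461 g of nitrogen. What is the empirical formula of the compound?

CH2NO

mol C = 10.87 / 44.01 = 0.2470; mass C = 0.2470 × 12.01 = 2.966 g
mol H = 2 × (4.452 / 18.02) = 0.4941; mass H = 0.4941 × 1.008 = 0.4981 g
mol N = 3.461 / 14.01 = 0.2470
mass O = 10.88 − (6.925) = 3.955 g → mol O = 0.2472
Smallest is C at 0.247 mol; normalising gives C 1.000, H 2.001, N 1.000, O 1.001
≈ 1:2:1:1 → CH2NO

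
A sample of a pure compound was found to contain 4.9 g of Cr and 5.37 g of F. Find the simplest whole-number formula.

CrF3

n(Cr) = 4.9/52.00 = 0.09423, n(F) = 5.37/19.00 = 0.2826
Ratios (÷ 0.09423): Cr 1.000, F 2.999
→ CrF3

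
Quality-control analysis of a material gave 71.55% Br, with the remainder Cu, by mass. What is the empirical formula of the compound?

Assume 100 g: 71.55 g Br, 28.45 g Cu.
Moles — Br: 71.55 / 79.90 = 0.8955 mol; Cu: 28.45 / 63.55 = 0.4477 mol
Ratios (÷ 0.4477): Br 2.000, Cu 1.000
→ Br2Cu

Br2Cu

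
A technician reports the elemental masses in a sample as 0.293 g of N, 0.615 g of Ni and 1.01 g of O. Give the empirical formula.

N2NiO6

n(N) = 0.293/14.01 = 0.02091, n(Ni) = 0.615/58.69 = 0.01048, n(O) = 1.01/16.00 = 0.06313
Divide by the smallest (0.01048 mol Ni): N 1.996, Ni 1.000, O 6.024
Ratio ≈ 2:1:6, so the empirical formula is N2NiO6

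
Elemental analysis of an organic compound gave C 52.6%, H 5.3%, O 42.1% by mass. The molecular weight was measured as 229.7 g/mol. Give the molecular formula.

C10H12O6

Assume 100 g: 52.6 g C, 5.3 g H, 42.1 g O.
n(C) = 52.6/12.01 = 4.38, n(H) = 5.3/1.008 = 5.258, n(O) = 42.1/16.00 = 2.631
Smallest is O at 2.631 mol; normalising gives C 1.664, H 1.998, O 1.000
Multiply by 3: C 4.99, H 5.99, O 3.00 → C5H6O3
Empirical-formula mass = 114.10 g/mol
n = 229.7 / 114.10 = 2.01 ≈ 2
Molecular formula = (C5H6O3)×2 = C10H12O6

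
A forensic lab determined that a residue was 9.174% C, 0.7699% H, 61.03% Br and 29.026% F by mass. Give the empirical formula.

Assume 100 g: 9.174 g C, 0.7699 g H, 61.03 g Br, 29.026 g F.
n(C) = 9.174/12.01 = 0.7639, n(H) = 0.7699/1.008 = 0.7638, n(Br) = 61.03/79.90 = 0.7638, n(F) = 29.026/19.00 = 1.528
Divide by the smallest (0.7638 mol H): C 1.000, H 1.000, Br 1.000, F 2.000
Ratio ≈ 1:1:1:2, so the empirical formula is CHBrF2

CHBrF2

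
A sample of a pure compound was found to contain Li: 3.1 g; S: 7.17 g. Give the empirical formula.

Moles — Li: 3.1 / 6.94 = 0.4467 mol; S: 7.17 / 32.07 = 0.2236 mol
Smallest is S at 0.2236 mol; normalising gives Li 1.998, S 1.000
Ratio ≈ 2:1, so the empirical formula is Li2S

Li2S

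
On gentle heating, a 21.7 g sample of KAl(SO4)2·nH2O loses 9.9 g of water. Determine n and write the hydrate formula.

KAl(SO4)2·12H2O

Mass of anhydrous KAl(SO4)2 = 21.7 − 9.9 = 11.8 g
mol H2O = 9.9 / 18.02 = 0.5494
Molar mass of KAl(SO4)2 = 258.22 g/mol → mol KAl(SO4)2 = 11.8 / 258.22 = 0.0457
n = 0.5494 / 0.0457 = 12.02 ≈ 12 → KAl(SO4)2·12H2O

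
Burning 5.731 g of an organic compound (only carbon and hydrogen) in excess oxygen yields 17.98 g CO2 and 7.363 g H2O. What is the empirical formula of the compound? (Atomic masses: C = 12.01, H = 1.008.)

mol C = 17.98 / 44.01 = 0.4085; mass C = 0.4085 × 12.01 = 4.907 g
mol H = 2 × (7.363 / 18.02) = 0.8172; mass H = 0.8172 × 1.008 = 0.8237 g
Smallest is C at 0.4085 mol; normalising gives C 1.000, H 2.000
→ CH2

CH2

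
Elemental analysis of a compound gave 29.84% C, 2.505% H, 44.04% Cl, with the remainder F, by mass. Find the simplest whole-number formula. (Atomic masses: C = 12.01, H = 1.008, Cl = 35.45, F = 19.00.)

C2H2ClF

Assume 100 g: 29.84 g C, 2.505 g H, 44.04 g Cl, 23.615 g F.
C: 29.84 g ÷ 12.01 g/mol = 2.485 mol
H: 2.505 g ÷ 1.008 g/mol = 2.485 mol
Cl: 44.04 g ÷ 35.45 g/mol = 1.242 mol
F: 23.615 g ÷ 19.00 g/mol = 1.243 mol
Ratios (÷ 1.242): C 2.000, H 2.000, Cl 1.000, F 1.000
→ C2H2ClF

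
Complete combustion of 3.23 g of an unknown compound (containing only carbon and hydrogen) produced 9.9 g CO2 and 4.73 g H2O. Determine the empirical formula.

mol C = 9.9 / 44.01 = 0.2249; mass C = 0.2249 × 12.01 = 2.702 g
mol H = 2 × (4.73 / 18.02) = 0.5250; mass H = 0.5250 × 1.008 = 0.5292 g
Ratios (÷ 0.2249): C 1.000, H 2.334
Scaling by 3: C 3.00, H 7.00 → C3H7

C3H7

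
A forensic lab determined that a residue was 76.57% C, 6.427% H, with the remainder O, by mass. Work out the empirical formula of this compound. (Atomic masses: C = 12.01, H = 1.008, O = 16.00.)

Assume 100 g: 76.57 g C, 6.427 g H, 17.003 g O.
n(C) = 76.57/12.01 = 6.376, n(H) = 6.427/1.008 = 6.376, n(O) = 17.003/16.00 = 1.063
Smallest is O at 1.063 mol; normalising gives C 5.999, H 6.000, O 1.000
≈ 6:6:1 → C6H6O

C6H6O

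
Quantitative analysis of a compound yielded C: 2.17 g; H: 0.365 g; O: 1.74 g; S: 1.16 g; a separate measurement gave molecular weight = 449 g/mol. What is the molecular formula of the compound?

Moles — C: 2.17 / 12.01 = 0.1807 mol; H: 0.365 / 1.008 = 0.3621 mol; O: 1.74 / 16.00 = 0.1087 mol; S: 1.16 / 32.07 = 0.03617 mol
Smallest is S at 0.03617 mol; normalising gives C 4.995, H 10.011, O 3.007, S 1.000
Ratio ≈ 5:10:3:1, so the empirical formula is C5H10O3S
Empirical-formula mass = 150.20 g/mol
n = 449 / 150.20 = 2.99 ≈ 3
Molecular formula = (C5H10O3S)×3 = C15H30O9S3

C15H30O9S3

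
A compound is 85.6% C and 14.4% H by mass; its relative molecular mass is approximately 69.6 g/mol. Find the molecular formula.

C5H10

Assume 100 g: 85.6 g C, 14.4 g H.
Moles — C: 85.6 / 12.01 = 7.127 mol; H: 14.4 / 1.008 = 14.29 mol
Divide by the smallest (7.127 mol C): C 1.000, H 2.004
Ratio ≈ 1:2, so the empirical formula is CH2
Empirical-formula mass = 14.03 g/mol
n = 69.6 / 14.03 = 4.96 ≈ 5
Molecular formula = (CH2)×5 = C5H10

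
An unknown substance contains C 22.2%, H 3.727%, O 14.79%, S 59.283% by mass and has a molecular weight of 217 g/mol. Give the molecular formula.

Assume 100 g: 22.2 g C, 3.727 g H, 14.79 g O, 59.283 g S.
C: 22.2 g ÷ 12.01 g/mol = 1.848 mol
H: 3.727 g ÷ 1.008 g/mol = 3.697 mol
O: 14.79 g ÷ 16.00 g/mol = 0.9244 mol
S: 59.283 g ÷ 32.07 g/mol = 1.849 mol
Divide by the smallest (0.9244 mol O): C 2.000, H 4.000, O 1.000, S 2.000
Ratio ≈ 2:4:1:2, so the empirical formula is C2H4OS2
Empirical-formula mass = 108.19 g/mol
n = 217 / 108.19 = 2.01 ≈ 2
Molecular formula = (C2H4OS2)×2 = C4H8O2S4

C4H8O2S4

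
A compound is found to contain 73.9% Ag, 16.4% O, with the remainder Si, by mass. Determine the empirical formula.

Ag2O3Si

Assume 100 g: 73.9 g Ag, 16.4 g O, 9.7 g Si.
Ag: 73.9 g ÷ 107.87 g/mol = 0.6851 mol
O: 16.4 g ÷ 16.00 g/mol = 1.025 mol
Si: 9.7 g ÷ 28.09 g/mol = 0.3453 mol
Ratios (÷ 0.3453): Ag 1.984, O 2.968, Si 1.000
→ Ag2O3Si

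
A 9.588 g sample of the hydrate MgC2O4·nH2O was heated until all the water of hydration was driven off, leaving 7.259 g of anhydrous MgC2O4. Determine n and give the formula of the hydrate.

Mass of water lost = 9.588 − 7.259 = 2.329 g → 2.329 / 18.02 = 0.1292 mol H2O
Molar mass of MgC2O4 = 112.33 g/mol → mol MgC2O4 = 7.259 / 112.33 = 0.06462
n = 0.1292 / 0.06462 = 2.00 ≈ 2 → MgC2O4·2H2O

MgC2O4·2H2O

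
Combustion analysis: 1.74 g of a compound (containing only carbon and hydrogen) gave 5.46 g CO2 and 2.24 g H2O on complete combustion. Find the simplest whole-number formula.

mol C = 5.46 / 44.01 = 0.1241; mass C = 0.1241 × 12.01 = 1.490 g
mol H = 2 × (2.24 / 18.02) = 0.2486; mass H = 0.2486 × 1.008 = 0.2506 g
Ratios (÷ 0.1241): C 1.000, H 2.004
≈ 1:2 → CH2

CH2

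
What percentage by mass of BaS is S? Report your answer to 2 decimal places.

Molar mass = 1(137.33) + 1(32.07) = 169.400 g/mol
Mass of S per mole = 1 × 32.07 = 32.070 g
% S = 32.070 / 169.400 × 100 = 18.93%

18.93%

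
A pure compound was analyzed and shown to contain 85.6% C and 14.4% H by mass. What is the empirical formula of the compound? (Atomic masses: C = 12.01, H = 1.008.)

CH2

Assume 100 g: 85.6 g C, 14.4 g H.
n(C) = 85.6/12.01 = 7.127, n(H) = 14.4/1.008 = 14.29
Divide by the smallest (7.127 mol C): C 1.000, H 2.004
→ CH2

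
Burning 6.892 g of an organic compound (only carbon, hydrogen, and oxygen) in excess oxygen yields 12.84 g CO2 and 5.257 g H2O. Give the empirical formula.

mol C = 12.84 / 44.01 = 0.2918; mass C = 0.2918 × 12.01 = 3.504 g
mol H = 2 × (5.257 / 18.02) = 0.5835; mass H = 0.5835 × 1.008 = 0.5881 g
mass O = 6.892 − (4.092) = 2.800 g → mol O = 0.1750
Divide by the smallest (0.175 mol O): C 1.667, H 3.334, O 1.000
Multiply by 3: C 5.00, H 10.00, O 3.00 → C5H10O3

C5H10O3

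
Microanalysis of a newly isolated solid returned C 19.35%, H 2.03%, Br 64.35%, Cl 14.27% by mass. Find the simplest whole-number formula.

Assume 100 g: 19.35 g C, 2.03 g H, 64.35 g Br, 14.27 g Cl.
n(C) = 19.35/12.01 = 1.611, n(H) = 2.03/1.008 = 2.014, n(Br) = 64.35/79.90 = 0.8054, n(Cl) = 14.27/35.45 = 0.4025
Divide by the smallest (0.4025 mol Cl): C 4.002, H 5.003, Br 2.001, Cl 1.000
≈ 4:5:2:1 → C4H5Br2Cl

C4H5Br2Cl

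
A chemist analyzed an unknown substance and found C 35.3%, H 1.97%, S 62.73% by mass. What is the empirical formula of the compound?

C3H2S2

Assume 100 g: 35.3 g C, 1.97 g H, 62.73 g S.
C: 35.3 g ÷ 12.01 g/mol = 2.939 mol
H: 1.97 g ÷ 1.008 g/mol = 1.954 mol
S: 62.73 g ÷ 32.07 g/mol = 1.956 mol
Smallest is H at 1.954 mol; normalising gives C 1.504, H 1.000, S 1.001
Scaling by 2: C 3.01, H 2.00, S 2.00 → C3H2S2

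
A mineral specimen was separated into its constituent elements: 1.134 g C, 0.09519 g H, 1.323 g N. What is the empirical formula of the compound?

C: 1.134 g ÷ 12.01 g/mol = 0.09442 mol
H: 0.09519 g ÷ 1.008 g/mol = 0.09443 mol
N: 1.323 g ÷ 14.01 g/mol = 0.09443 mol
Divide by the smallest (0.09442 mol C): C 1.000, H 1.000, N 1.000
→ CHN

CHN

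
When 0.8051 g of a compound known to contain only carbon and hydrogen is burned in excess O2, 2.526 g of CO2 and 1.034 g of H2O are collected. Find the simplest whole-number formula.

CH2

mol C = 2.526 / 44.01 = 0.05740; mass C = 0.05740 × 12.01 = 0.6893 g
mol H = 2 × (1.034 / 18.02) = 0.1148; mass H = 0.1148 × 1.008 = 0.1157 g
Smallest is C at 0.0574 mol; normalising gives C 1.000, H 1.999
≈ 1:2 → CH2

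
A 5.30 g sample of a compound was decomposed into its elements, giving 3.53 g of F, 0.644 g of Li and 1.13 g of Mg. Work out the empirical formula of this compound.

F4Li2Mg

Moles — F: 3.53 / 19.00 = 0.1858 mol; Li: 0.644 / 6.94 = 0.0928 mol; Mg: 1.13 / 24.31 = 0.04648 mol
Smallest is Mg at 0.04648 mol; normalising gives F 3.997, Li 1.996, Mg 1.000
≈ 4:2:1 → F4Li2Mg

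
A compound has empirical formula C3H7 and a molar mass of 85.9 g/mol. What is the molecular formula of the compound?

Empirical-formula mass = 43.09 g/mol
n = 85.9 / 43.09 = 1.99 ≈ 2
Molecular formula = (C3H7)2 = C6H14

C6H14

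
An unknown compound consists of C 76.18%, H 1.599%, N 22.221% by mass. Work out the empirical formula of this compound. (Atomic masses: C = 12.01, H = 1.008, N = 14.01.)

Assume 100 g: 76.18 g C, 1.599 g H, 22.221 g N.
C: 76.18 g ÷ 12.01 g/mol = 6.343 mol
H: 1.599 g ÷ 1.008 g/mol = 1.586 mol
N: 22.221 g ÷ 14.01 g/mol = 1.586 mol
Smallest is N at 1.586 mol; normalising gives C 3.999, H 1.000, N 1.000
≈ 4:1:1 → C4HN

C4HN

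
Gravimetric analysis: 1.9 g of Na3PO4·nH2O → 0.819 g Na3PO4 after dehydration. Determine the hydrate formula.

Na3PO4·12H2O

Mass of water lost = 1.9 − 0.819 = 1.081 g → 1.081 / 18.02 = 0.05999 mol H2O
Molar mass of Na3PO4 = 163.94 g/mol → mol Na3PO4 = 0.819 / 163.94 = 0.004996
n = 0.05999 / 0.004996 = 12.01 ≈ 12 → Na3PO4·12H2O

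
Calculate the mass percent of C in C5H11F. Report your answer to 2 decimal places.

Molar mass = 5(12.01) + 11(1.008) + 1(19.00) = 90.138 g/mol
Mass of C per mole = 5 × 12.01 = 60.050 g
% C = 60.050 / 90.138 × 100 = 66.62%

66.62%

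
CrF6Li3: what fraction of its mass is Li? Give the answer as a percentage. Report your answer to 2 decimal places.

11.14%

Molar mass = 1(52.00) + 6(19.00) + 3(6.94) = 186.820 g/mol
Mass of Li per mole = 3 × 6.94 = 20.820 g
% Li = 20.820 / 186.820 × 100 = 11.14%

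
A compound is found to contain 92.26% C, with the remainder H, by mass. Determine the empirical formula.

CH

Assume 100 g: 92.26 g C, 7.74 g H.
C: 92.26 g ÷ 12.01 g/mol = 7.682 mol
H: 7.74 g ÷ 1.008 g/mol = 7.679 mol
Ratios (÷ 7.679): C 1.000, H 1.000
Ratio ≈ 1:1, so the empirical formula is CH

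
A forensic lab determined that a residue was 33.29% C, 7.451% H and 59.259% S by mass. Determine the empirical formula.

Assume 100 g: 33.29 g C, 7.451 g H, 59.259 g S.
C: 33.29 g ÷ 12.01 g/mol = 2.772 mol
H: 7.451 g ÷ 1.008 g/mol = 7.392 mol
S: 59.259 g ÷ 32.07 g/mol = 1.848 mol
Ratios (÷ 1.848): C 1.500, H 4.000, S 1.000
Scaling by 2: C 3.00, H 8.00, S 2.00 → C3H8S2

C3H8S2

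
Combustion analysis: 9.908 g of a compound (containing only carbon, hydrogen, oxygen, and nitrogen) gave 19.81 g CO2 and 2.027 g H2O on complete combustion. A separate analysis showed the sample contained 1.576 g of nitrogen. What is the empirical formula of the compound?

mol C = 19.81 / 44.01 = 0.4501; mass C = 0.4501 × 12.01 = 5.406 g
mol H = 2 × (2.027 / 18.02) = 0.2250; mass H = 0.2250 × 1.008 = 0.2268 g
mol N = 1.576 / 14.01 = 0.1125
mass O = 9.908 − (7.209) = 2.699 g → mol O = 0.1687
Ratios (÷ 0.1125): C 4.001, H 2.000, N 1.000, O 1.500
Multiply by 2: C 8.00, H 4.00, N 2.00, O 3.00 → C8H4N2O3

C8H4N2O3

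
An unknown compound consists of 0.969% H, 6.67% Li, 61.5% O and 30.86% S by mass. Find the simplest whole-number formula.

HLiO4S

Assume 100 g: 0.969 g H, 6.67 g Li, 61.5 g O, 30.86 g S.
n(H) = 0.969/1.008 = 0.9613, n(Li) = 6.67/6.94 = 0.9611, n(O) = 61.5/16.00 = 3.844, n(S) = 30.86/32.07 = 0.9623
Divide by the smallest (0.9611 mol Li): H 1.000, Li 1.000, O 3.999, S 1.001
Ratio ≈ 1:1:4:1, so the empirical formula is HLiO4S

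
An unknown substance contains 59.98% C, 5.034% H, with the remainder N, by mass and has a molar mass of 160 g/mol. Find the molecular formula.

Assume 100 g: 59.98 g C, 5.034 g H, 34.986 g N.
Moles — C: 59.98 / 12.01 = 4.994 mol; H: 5.034 / 1.008 = 4.994 mol; N: 34.986 / 14.01 = 2.497 mol
Ratios (÷ 2.497): C 2.000, H 2.000, N 1.000
Ratio ≈ 2:2:1, so the empirical formula is C2H2N
Empirical-formula mass = 40.05 g/mol
n = 160 / 40.05 = 4.00 ≈ 4
Molecular formula = (C2H2N)×4 = C8H8N4

C8H8N4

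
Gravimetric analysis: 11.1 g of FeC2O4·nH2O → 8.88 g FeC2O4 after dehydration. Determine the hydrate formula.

FeC2O4·2H2O

Mass of water lost = 11.1 − 8.88 = 2.22 g → 2.22 / 18.02 = 0.1232 mol H2O
Molar mass of FeC2O4 = 143.87 g/mol → mol FeC2O4 = 8.88 / 143.87 = 0.06172
n = 0.1232 / 0.06172 = 2.00 ≈ 2 → FeC2O4·2H2O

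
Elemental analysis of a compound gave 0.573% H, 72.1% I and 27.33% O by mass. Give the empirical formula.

Assume 100 g: 0.573 g H, 72.1 g I, 27.33 g O.
H: 0.573 g ÷ 1.008 g/mol = 0.5685 mol
I: 72.1 g ÷ 126.90 g/mol = 0.5682 mol
O: 27.33 g ÷ 16.00 g/mol = 1.708 mol
Ratios (÷ 0.5682): H 1.001, I 1.000, O 3.006
≈ 1:1:3 → HIO3

HIO3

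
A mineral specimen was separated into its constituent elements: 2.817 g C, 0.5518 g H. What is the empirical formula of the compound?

Moles — C: 2.817 / 12.01 = 0.2346 mol; H: 0.5518 / 1.008 = 0.5474 mol
Ratios (÷ 0.2346): C 1.000, H 2.334
×3: C 3.00, H 7.00 → C3H7

C3H7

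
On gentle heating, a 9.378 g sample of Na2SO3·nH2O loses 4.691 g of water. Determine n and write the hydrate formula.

Na2SO3·7H2O

Mass of anhydrous Na2SO3 = 9.378 − 4.691 = 4.687 g
mol H2O = 4.691 / 18.02 = 0.2603
Molar mass of Na2SO3 = 126.05 g/mol → mol Na2SO3 = 4.687 / 126.05 = 0.03718
n = 0.2603 / 0.03718 = 7.00 ≈ 7 → Na2SO3·7H2O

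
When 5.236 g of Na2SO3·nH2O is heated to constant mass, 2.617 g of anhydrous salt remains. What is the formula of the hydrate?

Na2SO3·7H2O

Mass of water lost = 5.236 − 2.617 = 2.619 g → 2.619 / 18.02 = 0.1453 mol H2O
Molar mass of Na2SO3 = 126.05 g/mol → mol Na2SO3 = 2.617 / 126.05 = 0.02076
n = 0.1453 / 0.02076 = 7.00 ≈ 7 → Na2SO3·7H2O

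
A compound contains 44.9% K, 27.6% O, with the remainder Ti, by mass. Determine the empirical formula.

Assume 100 g: 44.9 g K, 27.6 g O, 27.5 g Ti.
Moles — K: 44.9 / 39.10 = 1.148 mol; O: 27.6 / 16.00 = 1.725 mol; Ti: 27.5 / 47.87 = 0.5745 mol
Divide by the smallest (0.5745 mol Ti): K 1.999, O 3.003, Ti 1.000
Ratio ≈ 2:3:1, so the empirical formula is K2O3Ti

K2O3Ti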